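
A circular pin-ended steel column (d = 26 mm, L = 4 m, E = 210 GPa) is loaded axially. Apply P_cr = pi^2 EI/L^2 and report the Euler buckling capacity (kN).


I = pi * d^4 / 64 = 22431.76 mm^4
L = 4000.0 mm
P_cr = pi^2 * E * I / L^2
= 9.8696 * 210000.0 * 22431.76 / 4000.0^2
= 2905.78 N = 2.9058 kN

2.9058 kN


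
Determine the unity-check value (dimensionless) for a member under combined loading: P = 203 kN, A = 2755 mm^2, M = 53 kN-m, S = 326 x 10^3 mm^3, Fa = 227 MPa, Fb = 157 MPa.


f_a = P / A = 203000.0 / 2755 = 73.6842 MPa
f_b = M / S = 53000000.0 / 326000.0 = 162.5767 MPa
Ratio = f_a / Fa + f_b / Fb
= 73.6842 / 227 + 162.5767 / 157
= 1.3601 (dimensionless)

1.3601 (dimensionless)


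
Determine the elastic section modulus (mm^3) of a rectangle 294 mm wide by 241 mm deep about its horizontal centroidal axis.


S = b * h^2 / 6
= 294 * 241^2 / 6
= 294 * 58081 / 6
= 2845969.0 mm^3

2845969.0 mm^3


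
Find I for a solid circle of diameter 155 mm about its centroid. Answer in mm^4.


r = d / 2 = 155 / 2 = 77.5 mm
I = pi * r^4 / 4 = pi * 77.5^4 / 4
= 28333269.42 mm^4

28333269.42 mm^4


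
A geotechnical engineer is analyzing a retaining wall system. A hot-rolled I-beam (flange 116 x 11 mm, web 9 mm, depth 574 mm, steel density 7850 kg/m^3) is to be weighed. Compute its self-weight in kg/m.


A_flanges = 2 * 116 * 11 = 2552 mm^2
A_web = (574 - 2 * 11) * 9 = 4968 mm^2
A_total = 2552 + 4968 = 7520 mm^2 = 0.007520 m^2
Weight = rho * A = 7850 * 0.007520 = 59.032 kg/m

59.032 kg/m


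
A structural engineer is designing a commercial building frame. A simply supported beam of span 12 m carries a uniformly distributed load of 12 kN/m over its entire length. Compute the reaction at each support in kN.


Total load = w * L = 12 * 12 = 144 kN
By symmetry, each reaction R = total / 2 = 144 / 2 = 72.0 kN

72.0 kN


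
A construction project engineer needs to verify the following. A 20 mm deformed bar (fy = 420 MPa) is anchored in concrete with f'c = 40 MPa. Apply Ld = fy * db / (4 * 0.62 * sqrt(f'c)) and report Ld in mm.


Ld = (fy * db) / (4 * 0.62 * sqrt(f'c))
= (420 * 20) / (4 * 0.62 * sqrt(40))
= 8400 / 15.6849
= 535.55 mm

535.55 mm


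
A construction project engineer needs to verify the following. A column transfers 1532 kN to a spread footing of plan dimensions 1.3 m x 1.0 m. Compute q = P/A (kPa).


A = 1.3 * 1.0 = 1.3 m^2
q = P / A = 1532 / 1.3
= 1178.4615 kPa

1178.4615 kPa


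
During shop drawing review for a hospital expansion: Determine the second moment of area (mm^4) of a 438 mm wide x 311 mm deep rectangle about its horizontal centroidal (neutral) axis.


I = b * h^3 / 12
= 438 * 311^3 / 12
= 438 * 30080231 / 12
= 1097928431.5 mm^4

1097928431.5 mm^4


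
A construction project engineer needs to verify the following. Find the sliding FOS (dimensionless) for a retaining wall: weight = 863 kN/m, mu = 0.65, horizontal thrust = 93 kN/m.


Resisting force = mu * W = 0.65 * 863 = 560.95 kN/m
FOS = Resisting / Driving = 560.95 / 93
= 6.0317 (dimensionless)

6.0317 (dimensionless)


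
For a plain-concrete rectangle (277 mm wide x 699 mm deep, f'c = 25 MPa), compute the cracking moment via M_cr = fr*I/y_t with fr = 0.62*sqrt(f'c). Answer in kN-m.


fr = 0.62 * sqrt(25) = 0.62 * 5.0 = 3.1 MPa
I = 277 * 699^3 / 12 = 7883699285.25 mm^4
y_t = 349.5 mm
M_cr = fr * I / y_t = 3.1 * 7883699285.25 / 349.5 N-mm
= 69.9269 kN-m

69.9269 kN-m


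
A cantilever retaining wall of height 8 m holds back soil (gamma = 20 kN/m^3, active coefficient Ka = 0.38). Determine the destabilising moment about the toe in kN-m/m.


Pa = 0.5 * Ka * gamma * H^2
= 0.5 * 0.38 * 20 * 8^2
= 243.2 kN/m
Arm = H / 3 = 8 / 3 = 2.6667 m
Mo = Pa * arm = Pa * H / 3 = 243.2 * 8 / 3 = 648.5333 kN-m/m

648.5333 kN-m/m


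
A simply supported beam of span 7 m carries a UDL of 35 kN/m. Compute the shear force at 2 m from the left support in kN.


R_A = w * L / 2 = 35 * 7 / 2 = 122.5 kN
V(x) = R_A - w * x = 122.5 - 35 * 2
= 52.5 kN

52.5 kN


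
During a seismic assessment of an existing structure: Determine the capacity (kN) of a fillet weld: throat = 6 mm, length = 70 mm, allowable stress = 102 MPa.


Strength = throat * length * allowable stress
= 6 * 70 * 102 N
= 42840 N
= 42.84 kN

42.84 kN


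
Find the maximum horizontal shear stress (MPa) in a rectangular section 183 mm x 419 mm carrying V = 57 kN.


A = b * h = 183 * 419 = 76677 mm^2
V = 57 kN = 57000.0 N
tau_max = 1.5 * V / A = 1.5 * 57000.0 / 76677
= 1.1151 MPa

1.1151 MPa


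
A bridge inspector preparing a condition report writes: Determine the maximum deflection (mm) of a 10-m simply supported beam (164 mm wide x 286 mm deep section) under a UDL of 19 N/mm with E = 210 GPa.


I = 164 * 286^3 / 12 = 319713298.67 mm^4
L = 10000.0 mm, w = 19 N/mm, E = 210000.0 MPa
delta = 5 * w * L^4 / (384 * E * I)
= 5 * 19 * 10000.0^4 / (384 * 210000.0 * 319713298.67)
= 36.8479 mm

36.8479 mm


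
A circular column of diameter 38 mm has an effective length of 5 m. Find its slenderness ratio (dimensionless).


Radius of gyration r = d / 4 = 38 / 4 = 9.5 mm
L_eff = 5000.0 mm
Slenderness ratio = L / r = 5000.0 / 9.5 = 526.32 (dimensionless)

526.32 (dimensionless)


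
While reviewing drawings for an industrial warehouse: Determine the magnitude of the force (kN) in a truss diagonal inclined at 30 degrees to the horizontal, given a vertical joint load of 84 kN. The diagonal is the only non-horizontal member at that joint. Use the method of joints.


At the joint, only the diagonal has a vertical component, so vertical equilibrium gives:
F * sin(30) = 84
F = 84 / sin(30)
= 84 / 0.5
= 168.0 kN

168.0 kN


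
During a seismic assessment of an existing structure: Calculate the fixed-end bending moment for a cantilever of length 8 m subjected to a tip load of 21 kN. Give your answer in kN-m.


For a cantilever with a point load at the free end:
M_max = P * L = 21 * 8 = 168 kN-m

168 kN-m


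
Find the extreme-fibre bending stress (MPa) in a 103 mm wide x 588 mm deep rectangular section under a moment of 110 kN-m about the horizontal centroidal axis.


I = b * h^3 / 12 = 103 * 588^3 / 12 = 1744969968.0 mm^4
y = h / 2 = 588 / 2 = 294.0 mm
M = 110 kN-m = 110000000.0 N-mm
sigma = M * y / I = 110000000.0 * 294.0 / 1744969968.0
= 18.53 MPa

18.53 MPa


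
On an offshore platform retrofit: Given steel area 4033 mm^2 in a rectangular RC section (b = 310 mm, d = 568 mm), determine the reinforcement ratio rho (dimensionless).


rho = As / (b * d)
= 4033 / (310 * 568)
= 4033 / 176080
= 0.022904 (dimensionless)

0.022904 (dimensionless)


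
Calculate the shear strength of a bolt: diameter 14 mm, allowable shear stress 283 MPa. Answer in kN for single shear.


A = pi * d^2 / 4 = pi * 14^2 / 4 = 153.938 mm^2
V = f_v * A / 1000 = 283 * 153.938 / 1000
= 43.5645 kN

43.5645 kN


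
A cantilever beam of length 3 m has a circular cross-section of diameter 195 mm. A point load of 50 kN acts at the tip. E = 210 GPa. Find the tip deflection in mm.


I = pi * d^4 / 64 = pi * 195^4 / 64 = 70975480.96 mm^4
L = 3000.0 mm, P = 50000.0 N, E = 210000.0 MPa
delta = P * L^3 / (3 * E * I)
= 50000.0 * 3000.0^3 / (3 * 210000.0 * 70975480.96)
= 30.1915 mm

30.1915 mm


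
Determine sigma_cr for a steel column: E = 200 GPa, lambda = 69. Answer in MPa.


sigma_cr = pi^2 * E / lambda^2
= 9.8696 * 200000.0 / 69^2
= 9.8696 * 200000.0 / 4761
= 414.6022 MPa

414.6022 MPa


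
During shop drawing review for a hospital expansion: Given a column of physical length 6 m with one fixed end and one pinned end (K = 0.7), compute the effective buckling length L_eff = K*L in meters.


L_eff = K * L
= 0.7 * 6
= 4.2 m

4.2 m


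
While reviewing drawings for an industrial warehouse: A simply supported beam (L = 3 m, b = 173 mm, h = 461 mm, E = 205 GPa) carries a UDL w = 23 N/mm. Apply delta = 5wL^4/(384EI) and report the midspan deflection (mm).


I = 173 * 461^3 / 12 = 1412432276.08 mm^4
L = 3000.0 mm, w = 23 N/mm, E = 205000.0 MPa
delta = 5 * w * L^4 / (384 * E * I)
= 5 * 23 * 3000.0^4 / (384 * 205000.0 * 1412432276.08)
= 0.0838 mm

0.0838 mm


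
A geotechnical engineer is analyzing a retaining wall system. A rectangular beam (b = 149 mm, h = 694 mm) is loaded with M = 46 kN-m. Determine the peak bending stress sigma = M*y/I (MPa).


I = b * h^3 / 12 = 149 * 694^3 / 12 = 4150337684.67 mm^4
y = h / 2 = 694 / 2 = 347.0 mm
M = 46 kN-m = 46000000.0 N-mm
sigma = M * y / I = 46000000.0 * 347.0 / 4150337684.67
= 3.85 MPa

3.85 MPa


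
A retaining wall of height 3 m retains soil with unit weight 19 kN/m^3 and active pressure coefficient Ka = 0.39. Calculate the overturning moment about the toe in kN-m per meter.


Pa = 0.5 * Ka * gamma * H^2
= 0.5 * 0.39 * 19 * 3^2
= 33.345 kN/m
Arm = H / 3 = 3 / 3 = 1.0 m
Mo = Pa * arm = Pa * H / 3 = 33.345 * 3 / 3 = 33.345 kN-m/m

33.345 kN-m/m


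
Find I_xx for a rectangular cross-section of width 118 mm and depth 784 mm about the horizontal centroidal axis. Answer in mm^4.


I = b * h^3 / 12
= 118 * 784^3 / 12
= 118 * 481890304 / 12
= 4738587989.33 mm^4

4738587989.33 mm^4


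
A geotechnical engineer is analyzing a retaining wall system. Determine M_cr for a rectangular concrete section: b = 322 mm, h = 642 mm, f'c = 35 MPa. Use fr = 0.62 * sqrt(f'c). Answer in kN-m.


fr = 0.62 * sqrt(35) = 0.62 * 5.9161 = 3.668 MPa
I = 322 * 642^3 / 12 = 7100349228.0 mm^4
y_t = 321.0 mm
M_cr = fr * I / y_t = 3.668 * 7100349228.0 / 321.0 N-mm
= 81.1335 kN-m

81.1335 kN-m


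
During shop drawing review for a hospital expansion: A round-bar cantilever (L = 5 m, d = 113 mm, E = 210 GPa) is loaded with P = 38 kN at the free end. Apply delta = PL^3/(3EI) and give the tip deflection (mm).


I = pi * d^4 / 64 = pi * 113^4 / 64 = 8003568.62 mm^4
L = 5000.0 mm, P = 38000.0 N, E = 210000.0 MPa
delta = P * L^3 / (3 * E * I)
= 38000.0 * 5000.0^3 / (3 * 210000.0 * 8003568.62)
= 942.0401 mm

942.0401 mm


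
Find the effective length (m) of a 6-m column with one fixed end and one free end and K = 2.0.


L_eff = K * L
= 2.0 * 6
= 12.0 m

12.0 m


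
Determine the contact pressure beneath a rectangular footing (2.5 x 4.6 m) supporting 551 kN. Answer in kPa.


A = 2.5 * 4.6 = 11.5 m^2
q = P / A = 551 / 11.5
= 47.913 kPa

47.913 kPa


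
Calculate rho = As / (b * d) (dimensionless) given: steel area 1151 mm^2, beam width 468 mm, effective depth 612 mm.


rho = As / (b * d)
= 1151 / (468 * 612)
= 1151 / 286416
= 0.004019 (dimensionless)

0.004019 (dimensionless)


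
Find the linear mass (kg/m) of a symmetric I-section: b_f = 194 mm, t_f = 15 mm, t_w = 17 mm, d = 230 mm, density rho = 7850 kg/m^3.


A_flanges = 2 * 194 * 15 = 5820 mm^2
A_web = (230 - 2 * 15) * 17 = 3400 mm^2
A_total = 5820 + 3400 = 9220 mm^2 = 0.009220 m^2
Weight = rho * A = 7850 * 0.009220 = 72.377 kg/m

72.377 kg/m


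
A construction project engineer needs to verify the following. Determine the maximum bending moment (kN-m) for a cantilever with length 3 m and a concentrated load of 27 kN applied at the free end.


For a cantilever with a point load at the free end:
M_max = P * L = 27 * 3 = 81 kN-m

81 kN-m


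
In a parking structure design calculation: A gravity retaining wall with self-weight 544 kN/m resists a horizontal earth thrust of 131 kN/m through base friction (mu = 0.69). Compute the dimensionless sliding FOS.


Resisting force = mu * W = 0.69 * 544 = 375.36 kN/m
FOS = Resisting / Driving = 375.36 / 131
= 2.8653 (dimensionless)

2.8653 (dimensionless)


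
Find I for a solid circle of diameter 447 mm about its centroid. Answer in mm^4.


r = d / 2 = 447 / 2 = 223.5 mm
I = pi * r^4 / 4 = pi * 223.5^4 / 4
= 1959746923.02 mm^4

1959746923.02 mm^4


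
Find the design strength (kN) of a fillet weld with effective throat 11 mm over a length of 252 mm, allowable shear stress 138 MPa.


Strength = throat * length * allowable stress
= 11 * 252 * 138 N
= 382536 N
= 382.54 kN

382.54 kN


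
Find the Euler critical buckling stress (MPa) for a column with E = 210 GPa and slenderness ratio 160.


sigma_cr = pi^2 * E / lambda^2
= 9.8696 * 210000.0 / 160^2
= 9.8696 * 210000.0 / 25600
= 80.9616 MPa

80.9616 MPa


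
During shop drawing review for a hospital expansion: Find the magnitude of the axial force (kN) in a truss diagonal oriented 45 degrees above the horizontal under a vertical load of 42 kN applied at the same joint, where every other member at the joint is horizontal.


At the joint, only the diagonal has a vertical component, so vertical equilibrium gives:
F * sin(45) = 42
F = 42 / sin(45)
= 42 / 0.707107
= 59.4 kN

59.4 kN


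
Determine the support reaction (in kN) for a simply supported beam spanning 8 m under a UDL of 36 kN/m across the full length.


Total load = w * L = 36 * 8 = 288 kN
By symmetry, each reaction R = total / 2 = 288 / 2 = 144.0 kN

144.0 kN


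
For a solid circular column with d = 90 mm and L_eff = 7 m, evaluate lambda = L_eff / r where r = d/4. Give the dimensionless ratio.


Radius of gyration r = d / 4 = 90 / 4 = 22.5 mm
L_eff = 7000.0 mm
Slenderness ratio = L / r = 7000.0 / 22.5 = 311.11 (dimensionless)

311.11 (dimensionless)


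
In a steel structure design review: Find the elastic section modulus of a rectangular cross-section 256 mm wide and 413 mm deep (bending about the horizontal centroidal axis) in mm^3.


S = b * h^2 / 6
= 256 * 413^2 / 6
= 256 * 170569 / 6
= 7277610.67 mm^3

7277610.67 mm^3


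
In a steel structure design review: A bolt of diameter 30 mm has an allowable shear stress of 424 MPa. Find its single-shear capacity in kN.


A = pi * d^2 / 4 = pi * 30^2 / 4 = 706.8583 mm^2
V = f_v * A / 1000 = 424 * 706.8583 / 1000
= 299.7079 kN

299.7079 kN


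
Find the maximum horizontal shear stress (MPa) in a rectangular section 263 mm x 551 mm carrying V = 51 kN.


A = b * h = 263 * 551 = 144913 mm^2
V = 51 kN = 51000.0 N
tau_max = 1.5 * V / A = 1.5 * 51000.0 / 144913
= 0.5279 MPa

0.5279 MPa


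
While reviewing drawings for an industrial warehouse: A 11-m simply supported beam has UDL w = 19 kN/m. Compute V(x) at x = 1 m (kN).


R_A = w * L / 2 = 19 * 11 / 2 = 104.5 kN
V(x) = R_A - w * x = 104.5 - 19 * 1
= 85.5 kN

85.5 kN


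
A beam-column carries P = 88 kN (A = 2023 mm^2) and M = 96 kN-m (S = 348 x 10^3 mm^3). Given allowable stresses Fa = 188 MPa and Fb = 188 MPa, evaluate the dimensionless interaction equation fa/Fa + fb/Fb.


f_a = P / A = 88000.0 / 2023 = 43.4998 MPa
f_b = M / S = 96000000.0 / 348000.0 = 275.8621 MPa
Ratio = f_a / Fa + f_b / Fb
= 43.4998 / 188 + 275.8621 / 188
= 1.6987 (dimensionless)

1.6987 (dimensionless)


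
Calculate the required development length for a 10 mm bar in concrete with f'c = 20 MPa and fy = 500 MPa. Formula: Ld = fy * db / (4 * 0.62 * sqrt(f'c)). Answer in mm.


Ld = (fy * db) / (4 * 0.62 * sqrt(f'c))
= (500 * 10) / (4 * 0.62 * sqrt(20))
= 5000 / 11.0909
= 450.82 mm

450.82 mm


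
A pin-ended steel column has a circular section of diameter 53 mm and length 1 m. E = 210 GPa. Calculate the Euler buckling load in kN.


I = pi * d^4 / 64 = 387323.08 mm^4
L = 1000.0 mm
P_cr = pi^2 * E * I / L^2
= 9.8696 * 210000.0 * 387323.08 / 1000.0^2
= 802772.37 N = 802.7724 kN

802.7724 kN


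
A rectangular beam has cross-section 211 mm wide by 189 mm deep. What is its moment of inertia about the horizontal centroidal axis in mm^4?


I = b * h^3 / 12
= 211 * 189^3 / 12
= 211 * 6751269 / 12
= 118709813.25 mm^4

118709813.25 mm^4


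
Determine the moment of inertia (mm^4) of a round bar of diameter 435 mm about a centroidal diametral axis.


r = d / 2 = 435 / 2 = 217.5 mm
I = pi * r^4 / 4 = pi * 217.5^4 / 4
= 1757627854.33 mm^4

1757627854.33 mm^4


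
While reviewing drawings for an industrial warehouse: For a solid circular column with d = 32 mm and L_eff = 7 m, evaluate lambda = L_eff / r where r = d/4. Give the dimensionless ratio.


Radius of gyration r = d / 4 = 32 / 4 = 8.0 mm
L_eff = 7000.0 mm
Slenderness ratio = L / r = 7000.0 / 8.0 = 875.0 (dimensionless)

875.0 (dimensionless)


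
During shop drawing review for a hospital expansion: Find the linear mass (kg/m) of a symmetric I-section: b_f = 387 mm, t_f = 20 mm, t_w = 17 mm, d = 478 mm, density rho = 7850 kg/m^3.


A_flanges = 2 * 387 * 20 = 15480 mm^2
A_web = (478 - 2 * 20) * 17 = 7446 mm^2
A_total = 15480 + 7446 = 22926 mm^2 = 0.022926 m^2
Weight = rho * A = 7850 * 0.022926 = 179.9691 kg/m

179.9691 kg/m


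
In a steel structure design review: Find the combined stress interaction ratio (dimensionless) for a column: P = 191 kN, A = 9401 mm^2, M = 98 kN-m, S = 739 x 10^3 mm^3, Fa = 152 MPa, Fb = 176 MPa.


f_a = P / A = 191000.0 / 9401 = 20.317 MPa
f_b = M / S = 98000000.0 / 739000.0 = 132.6116 MPa
Ratio = f_a / Fa + f_b / Fb
= 20.317 / 152 + 132.6116 / 176
= 0.8871 (dimensionless)

0.8871 (dimensionless)


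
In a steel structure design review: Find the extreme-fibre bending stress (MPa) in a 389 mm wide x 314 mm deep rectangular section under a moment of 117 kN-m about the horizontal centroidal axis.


I = b * h^3 / 12 = 389 * 314^3 / 12 = 1003592251.33 mm^4
y = h / 2 = 314 / 2 = 157.0 mm
M = 117 kN-m = 117000000.0 N-mm
sigma = M * y / I = 117000000.0 * 157.0 / 1003592251.33
= 18.3 MPa

18.3 MPa


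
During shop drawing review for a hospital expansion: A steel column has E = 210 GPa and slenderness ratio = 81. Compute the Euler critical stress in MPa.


sigma_cr = pi^2 * E / lambda^2
= 9.8696 * 210000.0 / 81^2
= 9.8696 * 210000.0 / 6561
= 315.8995 MPa

315.8995 MPa


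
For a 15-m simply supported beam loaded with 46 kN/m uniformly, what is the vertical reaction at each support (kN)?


Total load = w * L = 46 * 15 = 690 kN
By symmetry, each reaction R = total / 2 = 690 / 2 = 345.0 kN

345.0 kN


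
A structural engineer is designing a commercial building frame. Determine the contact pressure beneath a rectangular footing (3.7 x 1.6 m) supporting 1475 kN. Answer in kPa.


A = 3.7 * 1.6 = 5.92 m^2
q = P / A = 1475 / 5.92
= 249.1554 kPa

249.1554 kPa


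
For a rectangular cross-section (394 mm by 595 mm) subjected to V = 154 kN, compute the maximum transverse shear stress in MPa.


A = b * h = 394 * 595 = 234430 mm^2
V = 154 kN = 154000.0 N
tau_max = 1.5 * V / A = 1.5 * 154000.0 / 234430
= 0.9854 MPa

0.9854 MPa


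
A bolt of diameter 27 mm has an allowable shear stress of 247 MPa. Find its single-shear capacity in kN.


A = pi * d^2 / 4 = pi * 27^2 / 4 = 572.5553 mm^2
V = f_v * A / 1000 = 247 * 572.5553 / 1000
= 141.4211 kN

141.4211 kN


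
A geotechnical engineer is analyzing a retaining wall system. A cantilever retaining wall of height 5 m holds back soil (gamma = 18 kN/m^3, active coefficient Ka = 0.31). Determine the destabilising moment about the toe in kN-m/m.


Pa = 0.5 * Ka * gamma * H^2
= 0.5 * 0.31 * 18 * 5^2
= 69.75 kN/m
Arm = H / 3 = 5 / 3 = 1.6667 m
Mo = Pa * arm = Pa * H / 3 = 69.75 * 5 / 3 = 116.25 kN-m/m

116.25 kN-m/m


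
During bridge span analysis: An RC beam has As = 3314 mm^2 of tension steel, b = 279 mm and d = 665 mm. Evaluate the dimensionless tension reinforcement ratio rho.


rho = As / (b * d)
= 3314 / (279 * 665)
= 3314 / 185535
= 0.017862 (dimensionless)

0.017862 (dimensionless)


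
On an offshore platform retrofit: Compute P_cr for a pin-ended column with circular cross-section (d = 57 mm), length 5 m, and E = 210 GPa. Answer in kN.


I = pi * d^4 / 64 = 518166.49 mm^4
L = 5000.0 mm
P_cr = pi^2 * E * I / L^2
= 9.8696 * 210000.0 * 518166.49 / 5000.0^2
= 42958.43 N = 42.9584 kN

42.9584 kN


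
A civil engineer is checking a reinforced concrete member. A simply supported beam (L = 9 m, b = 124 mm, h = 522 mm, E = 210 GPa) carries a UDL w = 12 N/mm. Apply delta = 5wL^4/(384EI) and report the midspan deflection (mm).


I = 124 * 522^3 / 12 = 1469778696.0 mm^4
L = 9000.0 mm, w = 12 N/mm, E = 210000.0 MPa
delta = 5 * w * L^4 / (384 * E * I)
= 5 * 12 * 9000.0^4 / (384 * 210000.0 * 1469778696.0)
= 3.3214 mm

3.3214 mm


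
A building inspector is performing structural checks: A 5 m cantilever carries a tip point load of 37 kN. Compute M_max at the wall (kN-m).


For a cantilever with a point load at the free end:
M_max = P * L = 37 * 5 = 185 kN-m

185 kN-m


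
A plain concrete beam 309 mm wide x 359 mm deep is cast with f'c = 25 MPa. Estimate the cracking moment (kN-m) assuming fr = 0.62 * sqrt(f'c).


fr = 0.62 * sqrt(25) = 0.62 * 5.0 = 3.1 MPa
I = 309 * 359^3 / 12 = 1191408184.25 mm^4
y_t = 179.5 mm
M_cr = fr * I / y_t = 3.1 * 1191408184.25 / 179.5 N-mm
= 20.5759 kN-m

20.5759 kN-m


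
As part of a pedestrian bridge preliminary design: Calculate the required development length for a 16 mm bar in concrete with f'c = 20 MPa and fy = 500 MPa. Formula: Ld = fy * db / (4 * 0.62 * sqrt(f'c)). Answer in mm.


Ld = (fy * db) / (4 * 0.62 * sqrt(f'c))
= (500 * 16) / (4 * 0.62 * sqrt(20))
= 8000 / 11.0909
= 721.31 mm

721.31 mm


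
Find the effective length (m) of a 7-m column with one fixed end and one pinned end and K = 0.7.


L_eff = K * L
= 0.7 * 7
= 4.9 m

4.9 m


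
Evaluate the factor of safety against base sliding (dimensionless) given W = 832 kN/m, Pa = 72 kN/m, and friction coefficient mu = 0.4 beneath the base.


Resisting force = mu * W = 0.4 * 832 = 332.8 kN/m
FOS = Resisting / Driving = 332.8 / 72
= 4.6222 (dimensionless)

4.6222 (dimensionless)


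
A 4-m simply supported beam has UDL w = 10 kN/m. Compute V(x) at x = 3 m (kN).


R_A = w * L / 2 = 10 * 4 / 2 = 20.0 kN
V(x) = R_A - w * x = 20.0 - 10 * 3
= -10.0 kN

-10.0 kN


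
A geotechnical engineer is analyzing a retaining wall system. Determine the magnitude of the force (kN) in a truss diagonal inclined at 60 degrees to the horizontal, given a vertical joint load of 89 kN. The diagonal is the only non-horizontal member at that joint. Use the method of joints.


At the joint, only the diagonal has a vertical component, so vertical equilibrium gives:
F * sin(60) = 89
F = 89 / sin(60)
= 89 / 0.866025
= 102.77 kN

102.77 kN


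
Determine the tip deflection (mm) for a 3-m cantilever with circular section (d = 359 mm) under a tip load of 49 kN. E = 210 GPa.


I = pi * d^4 / 64 = pi * 359^4 / 64 = 815356791.54 mm^4
L = 3000.0 mm, P = 49000.0 N, E = 210000.0 MPa
delta = P * L^3 / (3 * E * I)
= 49000.0 * 3000.0^3 / (3 * 210000.0 * 815356791.54)
= 2.5756 mm

2.5756 mm


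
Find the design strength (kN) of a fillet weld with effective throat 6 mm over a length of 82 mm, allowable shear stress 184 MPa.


Strength = throat * length * allowable stress
= 6 * 82 * 184 N
= 90528 N
= 90.53 kN

90.53 kN


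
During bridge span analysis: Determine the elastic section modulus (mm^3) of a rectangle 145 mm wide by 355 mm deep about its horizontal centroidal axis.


S = b * h^2 / 6
= 145 * 355^2 / 6
= 145 * 126025 / 6
= 3045604.17 mm^3

3045604.17 mm^3


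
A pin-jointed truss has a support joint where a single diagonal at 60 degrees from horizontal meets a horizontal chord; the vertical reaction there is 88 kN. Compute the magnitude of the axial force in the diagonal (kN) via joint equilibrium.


At the joint, only the diagonal has a vertical component, so vertical equilibrium gives:
F * sin(60) = 88
F = 88 / sin(60)
= 88 / 0.866025
= 101.61 kN

101.61 kN


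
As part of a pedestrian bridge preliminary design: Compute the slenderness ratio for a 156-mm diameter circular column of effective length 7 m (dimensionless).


Radius of gyration r = d / 4 = 156 / 4 = 39.0 mm
L_eff = 7000.0 mm
Slenderness ratio = L / r = 7000.0 / 39.0 = 179.49 (dimensionless)

179.49 (dimensionless)


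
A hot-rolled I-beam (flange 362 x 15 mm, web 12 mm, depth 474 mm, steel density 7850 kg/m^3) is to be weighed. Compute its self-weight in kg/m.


A_flanges = 2 * 362 * 15 = 10860 mm^2
A_web = (474 - 2 * 15) * 12 = 5328 mm^2
A_total = 10860 + 5328 = 16188 mm^2 = 0.016188 m^2
Weight = rho * A = 7850 * 0.016188 = 127.0758 kg/m

127.0758 kg/m


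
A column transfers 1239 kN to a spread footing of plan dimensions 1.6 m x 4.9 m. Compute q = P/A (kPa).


A = 1.6 * 4.9 = 7.84 m^2
q = P / A = 1239 / 7.84
= 158.0357 kPa

158.0357 kPa


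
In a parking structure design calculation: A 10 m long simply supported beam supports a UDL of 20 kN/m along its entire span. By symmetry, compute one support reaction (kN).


Total load = w * L = 20 * 10 = 200 kN
By symmetry, each reaction R = total / 2 = 200 / 2 = 100.0 kN

100.0 kN


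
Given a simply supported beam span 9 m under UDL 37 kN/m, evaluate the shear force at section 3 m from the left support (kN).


R_A = w * L / 2 = 37 * 9 / 2 = 166.5 kN
V(x) = R_A - w * x = 166.5 - 37 * 3
= 55.5 kN

55.5 kN


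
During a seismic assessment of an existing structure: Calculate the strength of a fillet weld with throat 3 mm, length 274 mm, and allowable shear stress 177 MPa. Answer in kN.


Strength = throat * length * allowable stress
= 3 * 274 * 177 N
= 145494 N
= 145.49 kN

145.49 kN


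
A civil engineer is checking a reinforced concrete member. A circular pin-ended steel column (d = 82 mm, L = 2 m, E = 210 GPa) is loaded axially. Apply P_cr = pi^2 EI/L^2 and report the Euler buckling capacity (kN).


I = pi * d^4 / 64 = 2219347.5 mm^4
L = 2000.0 mm
P_cr = pi^2 * E * I / L^2
= 9.8696 * 210000.0 * 2219347.5 / 2000.0^2
= 1149964.3 N = 1149.9643 kN

1149.9643 kN


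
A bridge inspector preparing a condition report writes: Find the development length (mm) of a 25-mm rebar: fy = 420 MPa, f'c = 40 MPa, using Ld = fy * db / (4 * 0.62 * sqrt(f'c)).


Ld = (fy * db) / (4 * 0.62 * sqrt(f'c))
= (420 * 25) / (4 * 0.62 * sqrt(40))
= 10500 / 15.6849
= 669.43 mm

669.43 mm


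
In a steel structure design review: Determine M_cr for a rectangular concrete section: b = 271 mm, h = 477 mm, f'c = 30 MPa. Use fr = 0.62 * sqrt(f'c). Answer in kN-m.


fr = 0.62 * sqrt(30) = 0.62 * 5.4772 = 3.3959 MPa
I = 271 * 477^3 / 12 = 2450999270.25 mm^4
y_t = 238.5 mm
M_cr = fr * I / y_t = 3.3959 * 2450999270.25 / 238.5 N-mm
= 34.8985 kN-m

34.8985 kN-m


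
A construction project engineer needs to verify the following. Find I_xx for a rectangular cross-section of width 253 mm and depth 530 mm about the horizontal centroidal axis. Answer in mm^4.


I = b * h^3 / 12
= 253 * 530^3 / 12
= 253 * 148877000 / 12
= 3138823416.67 mm^4

3138823416.67 mm^4


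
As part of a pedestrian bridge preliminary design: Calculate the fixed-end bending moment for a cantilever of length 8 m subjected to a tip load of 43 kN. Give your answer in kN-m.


For a cantilever with a point load at the free end:
M_max = P * L = 43 * 8 = 344 kN-m

344 kN-m


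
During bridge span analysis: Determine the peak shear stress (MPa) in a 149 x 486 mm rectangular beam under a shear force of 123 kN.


A = b * h = 149 * 486 = 72414 mm^2
V = 123 kN = 123000.0 N
tau_max = 1.5 * V / A = 1.5 * 123000.0 / 72414
= 2.5478 MPa

2.5478 MPa


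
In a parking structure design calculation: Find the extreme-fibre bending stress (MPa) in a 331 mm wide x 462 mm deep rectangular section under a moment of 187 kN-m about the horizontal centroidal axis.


I = b * h^3 / 12 = 331 * 462^3 / 12 = 2720023614.0 mm^4
y = h / 2 = 462 / 2 = 231.0 mm
M = 187 kN-m = 187000000.0 N-mm
sigma = M * y / I = 187000000.0 * 231.0 / 2720023614.0
= 15.88 MPa

15.88 MPa


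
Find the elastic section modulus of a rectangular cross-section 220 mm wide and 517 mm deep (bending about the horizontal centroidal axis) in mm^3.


S = b * h^2 / 6
= 220 * 517^2 / 6
= 220 * 267289 / 6
= 9800596.67 mm^3

9800596.67 mm^3


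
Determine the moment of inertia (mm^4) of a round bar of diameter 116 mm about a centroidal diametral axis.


r = d / 2 = 116 / 2 = 58.0 mm
I = pi * r^4 / 4 = pi * 58.0^4 / 4
= 8887955.17 mm^4

8887955.17 mm^4


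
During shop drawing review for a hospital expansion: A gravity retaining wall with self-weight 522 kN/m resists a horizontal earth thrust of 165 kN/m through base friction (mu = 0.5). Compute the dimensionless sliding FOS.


Resisting force = mu * W = 0.5 * 522 = 261.0 kN/m
FOS = Resisting / Driving = 261.0 / 165
= 1.5818 (dimensionless)

1.5818 (dimensionless)


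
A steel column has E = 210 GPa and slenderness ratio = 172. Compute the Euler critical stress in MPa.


sigma_cr = pi^2 * E / lambda^2
= 9.8696 * 210000.0 / 172^2
= 9.8696 * 210000.0 / 29584
= 70.0587 MPa

70.0587 MPa


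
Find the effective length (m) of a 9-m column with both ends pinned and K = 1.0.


L_eff = K * L
= 1.0 * 9
= 9.0 m

9.0 m


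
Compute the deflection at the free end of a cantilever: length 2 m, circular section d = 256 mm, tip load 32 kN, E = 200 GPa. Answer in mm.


I = pi * d^4 / 64 = pi * 256^4 / 64 = 210828714.13 mm^4
L = 2000.0 mm, P = 32000.0 N, E = 200000.0 MPa
delta = P * L^3 / (3 * E * I)
= 32000.0 * 2000.0^3 / (3 * 200000.0 * 210828714.13)
= 2.0238 mm

2.0238 mm


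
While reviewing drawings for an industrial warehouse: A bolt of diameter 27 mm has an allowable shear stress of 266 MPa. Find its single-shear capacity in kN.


A = pi * d^2 / 4 = pi * 27^2 / 4 = 572.5553 mm^2
V = f_v * A / 1000 = 266 * 572.5553 / 1000
= 152.2997 kN

152.2997 kN


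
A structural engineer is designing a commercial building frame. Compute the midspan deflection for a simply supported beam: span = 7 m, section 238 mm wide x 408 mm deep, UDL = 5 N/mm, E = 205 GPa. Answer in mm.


I = 238 * 408^3 / 12 = 1347026688.0 mm^4
L = 7000.0 mm, w = 5 N/mm, E = 205000.0 MPa
delta = 5 * w * L^4 / (384 * E * I)
= 5 * 5 * 7000.0^4 / (384 * 205000.0 * 1347026688.0)
= 0.5661 mm

0.5661 mm


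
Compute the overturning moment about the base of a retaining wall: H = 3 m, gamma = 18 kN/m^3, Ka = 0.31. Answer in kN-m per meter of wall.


Pa = 0.5 * Ka * gamma * H^2
= 0.5 * 0.31 * 18 * 3^2
= 25.11 kN/m
Arm = H / 3 = 3 / 3 = 1.0 m
Mo = Pa * arm = Pa * H / 3 = 25.11 * 3 / 3 = 25.11 kN-m/m

25.11 kN-m/m


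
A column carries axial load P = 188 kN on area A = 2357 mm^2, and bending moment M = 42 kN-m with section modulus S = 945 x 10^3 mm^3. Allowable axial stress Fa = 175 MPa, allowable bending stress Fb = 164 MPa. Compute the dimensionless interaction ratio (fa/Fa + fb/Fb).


f_a = P / A = 188000.0 / 2357 = 79.7624 MPa
f_b = M / S = 42000000.0 / 945000.0 = 44.4444 MPa
Ratio = f_a / Fa + f_b / Fb
= 79.7624 / 175 + 44.4444 / 164
= 0.7268 (dimensionless)

0.7268 (dimensionless)


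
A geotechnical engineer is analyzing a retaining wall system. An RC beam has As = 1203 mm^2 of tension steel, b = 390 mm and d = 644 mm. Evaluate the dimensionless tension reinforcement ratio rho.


rho = As / (b * d)
= 1203 / (390 * 644)
= 1203 / 251160
= 0.00479 (dimensionless)

0.00479 (dimensionless)


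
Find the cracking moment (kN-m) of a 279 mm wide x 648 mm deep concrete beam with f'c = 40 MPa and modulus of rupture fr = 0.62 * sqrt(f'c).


fr = 0.62 * sqrt(40) = 0.62 * 6.3246 = 3.9212 MPa
I = 279 * 648^3 / 12 = 6326273664.0 mm^4
y_t = 324.0 mm
M_cr = fr * I / y_t = 3.9212 * 6326273664.0 / 324.0 N-mm
= 76.564 kN-m

76.564 kN-m


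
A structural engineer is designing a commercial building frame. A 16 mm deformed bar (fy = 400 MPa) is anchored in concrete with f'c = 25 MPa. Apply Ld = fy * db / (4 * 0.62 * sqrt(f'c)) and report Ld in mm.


Ld = (fy * db) / (4 * 0.62 * sqrt(f'c))
= (400 * 16) / (4 * 0.62 * sqrt(25))
= 6400 / 12.4
= 516.13 mm

516.13 mm


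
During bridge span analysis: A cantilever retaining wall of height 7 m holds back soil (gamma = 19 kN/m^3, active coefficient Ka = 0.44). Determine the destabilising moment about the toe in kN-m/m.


Pa = 0.5 * Ka * gamma * H^2
= 0.5 * 0.44 * 19 * 7^2
= 204.82 kN/m
Arm = H / 3 = 7 / 3 = 2.3333 m
Mo = Pa * arm = Pa * H / 3 = 204.82 * 7 / 3 = 477.9133 kN-m/m

477.9133 kN-m/m


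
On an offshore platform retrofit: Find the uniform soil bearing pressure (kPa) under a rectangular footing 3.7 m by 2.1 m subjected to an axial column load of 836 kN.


A = 3.7 * 2.1 = 7.77 m^2
q = P / A = 836 / 7.77
= 107.5933 kPa

107.5933 kPa


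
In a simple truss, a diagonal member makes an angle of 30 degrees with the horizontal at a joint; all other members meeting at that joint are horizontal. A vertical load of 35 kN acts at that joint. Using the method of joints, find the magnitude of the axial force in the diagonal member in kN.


At the joint, only the diagonal has a vertical component, so vertical equilibrium gives:
F * sin(30) = 35
F = 35 / sin(30)
= 35 / 0.5
= 70.0 kN

70.0 kN


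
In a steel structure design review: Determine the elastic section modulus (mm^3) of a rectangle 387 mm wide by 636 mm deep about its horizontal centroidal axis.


S = b * h^2 / 6
= 387 * 636^2 / 6
= 387 * 404496 / 6
= 26089992.0 mm^3

26089992.0 mm^3


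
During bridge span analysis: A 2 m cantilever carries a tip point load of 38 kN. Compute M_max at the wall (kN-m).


For a cantilever with a point load at the free end:
M_max = P * L = 38 * 2 = 76 kN-m

76 kN-m


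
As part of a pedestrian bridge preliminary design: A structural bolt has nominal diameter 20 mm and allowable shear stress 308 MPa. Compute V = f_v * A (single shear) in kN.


A = pi * d^2 / 4 = pi * 20^2 / 4 = 314.1593 mm^2
V = f_v * A / 1000 = 308 * 314.1593 / 1000
= 96.7611 kN

96.7611 kN


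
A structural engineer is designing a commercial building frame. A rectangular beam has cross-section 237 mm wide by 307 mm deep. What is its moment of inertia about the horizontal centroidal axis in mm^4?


I = b * h^3 / 12
= 237 * 307^3 / 12
= 237 * 28934443 / 12
= 571455249.25 mm^4

571455249.25 mm^4


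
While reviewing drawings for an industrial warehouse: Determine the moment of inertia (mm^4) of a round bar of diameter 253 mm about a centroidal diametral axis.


r = d / 2 = 253 / 2 = 126.5 mm
I = pi * r^4 / 4 = pi * 126.5^4 / 4
= 201118482.47 mm^4

201118482.47 mm^4


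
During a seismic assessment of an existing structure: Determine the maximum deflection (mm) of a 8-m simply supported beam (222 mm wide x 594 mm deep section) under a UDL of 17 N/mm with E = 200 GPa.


I = 222 * 594^3 / 12 = 3877314804.0 mm^4
L = 8000.0 mm, w = 17 N/mm, E = 200000.0 MPa
delta = 5 * w * L^4 / (384 * E * I)
= 5 * 17 * 8000.0^4 / (384 * 200000.0 * 3877314804.0)
= 1.1692 mm

1.1692 mm


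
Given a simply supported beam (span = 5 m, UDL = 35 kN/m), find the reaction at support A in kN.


Total load = w * L = 35 * 5 = 175 kN
By symmetry, each reaction R = total / 2 = 175 / 2 = 87.5 kN

87.5 kN


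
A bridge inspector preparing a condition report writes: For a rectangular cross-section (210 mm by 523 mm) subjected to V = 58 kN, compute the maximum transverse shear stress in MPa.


A = b * h = 210 * 523 = 109830 mm^2
V = 58 kN = 58000.0 N
tau_max = 1.5 * V / A = 1.5 * 58000.0 / 109830
= 0.7921 MPa

0.7921 MPa


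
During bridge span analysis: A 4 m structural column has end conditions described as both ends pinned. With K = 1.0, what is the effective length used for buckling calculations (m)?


L_eff = K * L
= 1.0 * 4
= 4.0 m

4.0 m


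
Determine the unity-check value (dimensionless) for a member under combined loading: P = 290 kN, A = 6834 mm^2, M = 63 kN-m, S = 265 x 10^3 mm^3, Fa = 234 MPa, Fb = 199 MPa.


f_a = P / A = 290000.0 / 6834 = 42.4349 MPa
f_b = M / S = 63000000.0 / 265000.0 = 237.7358 MPa
Ratio = f_a / Fa + f_b / Fb
= 42.4349 / 234 + 237.7358 / 199
= 1.376 (dimensionless)

1.376 (dimensionless)


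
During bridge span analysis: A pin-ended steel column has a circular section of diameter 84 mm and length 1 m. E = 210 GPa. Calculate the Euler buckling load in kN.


I = pi * d^4 / 64 = 2443920.32 mm^4
L = 1000.0 mm
P_cr = pi^2 * E * I / L^2
= 9.8696 * 210000.0 * 2443920.32 / 1000.0^2
= 5065310.62 N = 5065.3106 kN

5065.3106 kN


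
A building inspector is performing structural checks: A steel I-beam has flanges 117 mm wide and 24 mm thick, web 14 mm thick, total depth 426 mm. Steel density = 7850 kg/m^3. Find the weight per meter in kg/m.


A_flanges = 2 * 117 * 24 = 5616 mm^2
A_web = (426 - 2 * 24) * 14 = 5292 mm^2
A_total = 5616 + 5292 = 10908 mm^2 = 0.010908 m^2
Weight = rho * A = 7850 * 0.010908 = 85.6278 kg/m

85.6278 kg/m


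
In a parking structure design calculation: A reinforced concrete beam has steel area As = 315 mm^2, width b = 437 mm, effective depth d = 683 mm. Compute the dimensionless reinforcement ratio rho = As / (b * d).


rho = As / (b * d)
= 315 / (437 * 683)
= 315 / 298471
= 0.001055 (dimensionless)

0.001055 (dimensionless)


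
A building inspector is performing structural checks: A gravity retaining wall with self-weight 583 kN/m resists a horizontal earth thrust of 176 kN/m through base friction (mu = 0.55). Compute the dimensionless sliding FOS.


Resisting force = mu * W = 0.55 * 583 = 320.65 kN/m
FOS = Resisting / Driving = 320.65 / 176
= 1.8219 (dimensionless)

1.8219 (dimensionless)


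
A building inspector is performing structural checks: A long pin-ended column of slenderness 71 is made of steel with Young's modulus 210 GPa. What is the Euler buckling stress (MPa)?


sigma_cr = pi^2 * E / lambda^2
= 9.8696 * 210000.0 / 71^2
= 9.8696 * 210000.0 / 5041
= 411.1519 MPa

411.1519 MPa


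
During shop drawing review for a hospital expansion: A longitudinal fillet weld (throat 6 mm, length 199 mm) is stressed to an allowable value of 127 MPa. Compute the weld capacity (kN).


Strength = throat * length * allowable stress
= 6 * 199 * 127 N
= 151638 N
= 151.64 kN

151.64 kN


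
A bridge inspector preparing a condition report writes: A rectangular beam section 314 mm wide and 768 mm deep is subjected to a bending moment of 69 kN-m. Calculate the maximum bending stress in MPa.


I = b * h^3 / 12 = 314 * 768^3 / 12 = 11853103104.0 mm^4
y = h / 2 = 768 / 2 = 384.0 mm
M = 69 kN-m = 69000000.0 N-mm
sigma = M * y / I = 69000000.0 * 384.0 / 11853103104.0
= 2.24 MPa

2.24 MPa


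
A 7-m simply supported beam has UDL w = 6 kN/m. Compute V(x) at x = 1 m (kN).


R_A = w * L / 2 = 6 * 7 / 2 = 21.0 kN
V(x) = R_A - w * x = 21.0 - 6 * 1
= 15.0 kN

15.0 kN


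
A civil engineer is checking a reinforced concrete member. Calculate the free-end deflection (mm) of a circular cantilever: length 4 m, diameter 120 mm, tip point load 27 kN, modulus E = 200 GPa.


I = pi * d^4 / 64 = pi * 120^4 / 64 = 10178760.2 mm^4
L = 4000.0 mm, P = 27000.0 N, E = 200000.0 MPa
delta = P * L^3 / (3 * E * I)
= 27000.0 * 4000.0^3 / (3 * 200000.0 * 10178760.2)
= 282.9421 mm

282.9421 mm


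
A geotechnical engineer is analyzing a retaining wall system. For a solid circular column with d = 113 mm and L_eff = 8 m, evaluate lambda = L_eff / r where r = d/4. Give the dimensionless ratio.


Radius of gyration r = d / 4 = 113 / 4 = 28.25 mm
L_eff = 8000.0 mm
Slenderness ratio = L / r = 8000.0 / 28.25 = 283.19 (dimensionless)

283.19 (dimensionless)


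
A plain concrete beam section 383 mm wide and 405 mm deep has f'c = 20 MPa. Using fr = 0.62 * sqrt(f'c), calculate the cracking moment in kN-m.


fr = 0.62 * sqrt(20) = 0.62 * 4.4721 = 2.7727 MPa
I = 383 * 405^3 / 12 = 2120228156.25 mm^4
y_t = 202.5 mm
M_cr = fr * I / y_t = 2.7727 * 2120228156.25 / 202.5 N-mm
= 29.0312 kN-m

29.0312 kN-m


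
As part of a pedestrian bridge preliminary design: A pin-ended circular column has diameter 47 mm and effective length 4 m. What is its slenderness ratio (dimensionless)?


Radius of gyration r = d / 4 = 47 / 4 = 11.75 mm
L_eff = 4000.0 mm
Slenderness ratio = L / r = 4000.0 / 11.75 = 340.43 (dimensionless)

340.43 (dimensionless)


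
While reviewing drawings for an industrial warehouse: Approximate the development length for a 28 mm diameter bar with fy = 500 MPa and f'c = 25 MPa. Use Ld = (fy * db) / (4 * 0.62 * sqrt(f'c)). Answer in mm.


Ld = (fy * db) / (4 * 0.62 * sqrt(f'c))
= (500 * 28) / (4 * 0.62 * sqrt(25))
= 14000 / 12.4
= 1129.03 mm

1129.03 mm
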